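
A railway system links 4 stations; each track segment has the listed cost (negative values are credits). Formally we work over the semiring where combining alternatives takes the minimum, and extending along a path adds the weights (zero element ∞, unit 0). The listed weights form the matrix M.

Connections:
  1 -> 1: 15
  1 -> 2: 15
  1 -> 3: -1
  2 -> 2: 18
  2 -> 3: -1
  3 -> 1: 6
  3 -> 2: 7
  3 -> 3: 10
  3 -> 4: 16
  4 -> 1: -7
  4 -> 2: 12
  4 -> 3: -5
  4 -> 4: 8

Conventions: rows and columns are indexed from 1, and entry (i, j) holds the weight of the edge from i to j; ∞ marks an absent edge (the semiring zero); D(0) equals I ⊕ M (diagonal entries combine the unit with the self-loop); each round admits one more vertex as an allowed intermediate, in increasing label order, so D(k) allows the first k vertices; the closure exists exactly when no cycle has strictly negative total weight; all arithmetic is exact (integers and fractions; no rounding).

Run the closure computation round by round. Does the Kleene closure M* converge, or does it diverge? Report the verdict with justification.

D(0):
  [0, 15, -1, ∞]
  [∞, 0, -1, ∞]
  [6, 7, 0, 16]
  [-7, 12, -5, 0]
D(1):
  [0, 15, -1, ∞]
  [∞, 0, -1, ∞]
  [6, 7, 0, 16]
  [-7, 8, -8, 0]
D(2):
  [0, 15, -1, ∞]
  [∞, 0, -1, ∞]
  [6, 7, 0, 16]
  [-7, 8, -8, 0]
D(3):
  [0, 6, -1, 15]
  [5, 0, -1, 15]
  [6, 7, 0, 16]
  [-7, -1, -8, 0]
D(4):
  [0, 6, -1, 15]
  [5, 0, -1, 15]
  [6, 7, 0, 16]
  [-7, -1, -8, 0]
Key observation: every diagonal entry stays at the unit through all rounds, so no improving cycle exists.
Answer: CONVERGES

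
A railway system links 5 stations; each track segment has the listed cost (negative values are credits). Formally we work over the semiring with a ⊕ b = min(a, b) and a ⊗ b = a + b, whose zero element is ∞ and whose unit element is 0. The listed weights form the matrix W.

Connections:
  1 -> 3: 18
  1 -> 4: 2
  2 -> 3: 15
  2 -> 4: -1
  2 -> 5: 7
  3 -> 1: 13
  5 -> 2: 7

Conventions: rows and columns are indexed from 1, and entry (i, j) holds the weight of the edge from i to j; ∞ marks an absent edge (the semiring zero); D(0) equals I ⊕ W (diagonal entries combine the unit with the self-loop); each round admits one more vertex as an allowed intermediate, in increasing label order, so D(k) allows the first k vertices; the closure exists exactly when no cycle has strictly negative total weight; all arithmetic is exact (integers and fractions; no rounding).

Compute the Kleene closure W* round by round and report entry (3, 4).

D(0):
  [0, ∞, 18, 2, ∞]
  [∞, 0, 15, -1, 7]
  [13, ∞, 0, ∞, ∞]
  [∞, ∞, ∞, 0, ∞]
  [∞, 7, ∞, ∞, 0]
D(1):
  [0, ∞, 18, 2, ∞]
  [∞, 0, 15, -1, 7]
  [13, ∞, 0, 15, ∞]
  [∞, ∞, ∞, 0, ∞]
  [∞, 7, ∞, ∞, 0]
D(2):
  [0, ∞, 18, 2, ∞]
  [∞, 0, 15, -1, 7]
  [13, ∞, 0, 15, ∞]
  [∞, ∞, ∞, 0, ∞]
  [∞, 7, 22, 6, 0]
D(3):
  [0, ∞, 18, 2, ∞]
  [28, 0, 15, -1, 7]
  [13, ∞, 0, 15, ∞]
  [∞, ∞, ∞, 0, ∞]
  [35, 7, 22, 6, 0]
D(4):
  [0, ∞, 18, 2, ∞]
  [28, 0, 15, -1, 7]
  [13, ∞, 0, 15, ∞]
  [∞, ∞, ∞, 0, ∞]
  [35, 7, 22, 6, 0]
D(5):
  [0, ∞, 18, 2, ∞]
  [28, 0, 15, -1, 7]
  [13, ∞, 0, 15, ∞]
  [∞, ∞, ∞, 0, ∞]
  [35, 7, 22, 6, 0]
Answer: W*[3][4] = 15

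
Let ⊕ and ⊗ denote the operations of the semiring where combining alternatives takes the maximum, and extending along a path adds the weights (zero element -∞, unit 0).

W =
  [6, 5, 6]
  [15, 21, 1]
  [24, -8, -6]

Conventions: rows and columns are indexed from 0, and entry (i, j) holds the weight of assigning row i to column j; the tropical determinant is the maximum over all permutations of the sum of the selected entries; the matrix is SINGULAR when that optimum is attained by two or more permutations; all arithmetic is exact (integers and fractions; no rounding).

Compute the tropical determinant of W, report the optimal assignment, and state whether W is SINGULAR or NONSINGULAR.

σ = (0, 1, 2): 6 + 21 + (-6) = 21
σ = (0, 2, 1): 6 + 1 + (-8) = -1
σ = (1, 0, 2): 5 + 15 + (-6) = 14
σ = (1, 2, 0): 5 + 1 + 24 = 30
σ = (2, 0, 1): 6 + 15 + (-8) = 13
σ = (2, 1, 0): 6 + 21 + 24 = 51
Optimal value attained by: σ = (2, 1, 0).
Answer: det⊕(W) = 51; verdict: NONSINGULAR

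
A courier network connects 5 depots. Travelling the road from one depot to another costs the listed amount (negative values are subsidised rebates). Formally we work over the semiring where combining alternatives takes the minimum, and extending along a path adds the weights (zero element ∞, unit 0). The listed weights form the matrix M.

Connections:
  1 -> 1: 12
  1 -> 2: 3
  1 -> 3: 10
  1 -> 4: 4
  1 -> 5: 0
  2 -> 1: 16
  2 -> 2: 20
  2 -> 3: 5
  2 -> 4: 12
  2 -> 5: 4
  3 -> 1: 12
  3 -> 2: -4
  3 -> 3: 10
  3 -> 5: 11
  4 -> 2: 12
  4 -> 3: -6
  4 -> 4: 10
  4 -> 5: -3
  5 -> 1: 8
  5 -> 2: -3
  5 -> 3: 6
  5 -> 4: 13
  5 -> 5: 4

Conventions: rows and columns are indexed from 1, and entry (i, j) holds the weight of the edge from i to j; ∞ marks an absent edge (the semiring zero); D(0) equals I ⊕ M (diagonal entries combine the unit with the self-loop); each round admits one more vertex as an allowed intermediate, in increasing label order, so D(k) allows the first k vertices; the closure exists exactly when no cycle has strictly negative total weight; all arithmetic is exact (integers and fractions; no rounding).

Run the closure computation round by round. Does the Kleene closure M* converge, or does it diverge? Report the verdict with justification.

D(0):
  [0, 3, 10, 4, 0]
  [16, 0, 5, 12, 4]
  [12, -4, 0, ∞, 11]
  [∞, 12, -6, 0, -3]
  [8, -3, 6, 13, 0]
D(1):
  [0, 3, 10, 4, 0]
  [16, 0, 5, 12, 4]
  [12, -4, 0, 16, 11]
  [∞, 12, -6, 0, -3]
  [8, -3, 6, 12, 0]
D(2):
  [0, 3, 8, 4, 0]
  [16, 0, 5, 12, 4]
  [12, -4, 0, 8, 0]
  [28, 12, -6, 0, -3]
  [8, -3, 2, 9, 0]
D(3):
  [0, 3, 8, 4, 0]
  [16, 0, 5, 12, 4]
  [12, -4, 0, 8, 0]
  [6, -10, -6, 0, -6]
  [8, -3, 2, 9, 0]
D(4):
  [0, -6, -2, 4, -2]
  [16, 0, 5, 12, 4]
  [12, -4, 0, 8, 0]
  [6, -10, -6, 0, -6]
  [8, -3, 2, 9, 0]
D(5):
  [0, -6, -2, 4, -2]
  [12, 0, 5, 12, 4]
  [8, -4, 0, 8, 0]
  [2, -10, -6, 0, -6]
  [8, -3, 2, 9, 0]
Key observation: every diagonal entry stays at the unit through all rounds, so no improving cycle exists.
Answer: CONVERGES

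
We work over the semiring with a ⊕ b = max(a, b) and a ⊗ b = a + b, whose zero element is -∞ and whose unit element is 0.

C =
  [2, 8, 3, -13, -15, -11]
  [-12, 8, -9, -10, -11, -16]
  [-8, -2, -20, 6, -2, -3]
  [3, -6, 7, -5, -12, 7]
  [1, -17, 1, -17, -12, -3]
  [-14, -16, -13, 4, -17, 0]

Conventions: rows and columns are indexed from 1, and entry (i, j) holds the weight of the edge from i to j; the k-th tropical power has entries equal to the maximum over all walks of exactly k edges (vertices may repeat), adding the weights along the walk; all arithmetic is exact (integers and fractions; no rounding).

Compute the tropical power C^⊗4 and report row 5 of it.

C^⊗2:
  [4, 16, 5, 9, 1, 0]
  [-4, 16, -1, -2, -3, -3]
  [9, 6, 13, 1, -6, 13]
  [5, 11, 6, 13, 5, 7]
  [3, 9, 4, 7, -1, -2]
  [7, -2, 11, 4, -8, 11]
C^⊗3:
  [12, 24, 16, 11, 5, 16]
  [4, 24, 7, 6, 5, 5]
  [11, 17, 12, 19, 11, 13]
  [16, 19, 20, 12, 4, 20]
  [10, 17, 14, 10, 2, 14]
  [9, 15, 11, 17, 9, 11]
C^⊗4:
  [14, 32, 18, 22, 14, 18]
  [12, 32, 15, 14, 13, 13]
  [22, 25, 26, 18, 10, 26]
  [18, 27, 19, 26, 18, 20]
  [13, 25, 17, 20, 12, 17]
  [20, 23, 24, 17, 9, 24]
Answer: row 5 of C^⊗4 = [13, 25, 17, 20, 12, 17]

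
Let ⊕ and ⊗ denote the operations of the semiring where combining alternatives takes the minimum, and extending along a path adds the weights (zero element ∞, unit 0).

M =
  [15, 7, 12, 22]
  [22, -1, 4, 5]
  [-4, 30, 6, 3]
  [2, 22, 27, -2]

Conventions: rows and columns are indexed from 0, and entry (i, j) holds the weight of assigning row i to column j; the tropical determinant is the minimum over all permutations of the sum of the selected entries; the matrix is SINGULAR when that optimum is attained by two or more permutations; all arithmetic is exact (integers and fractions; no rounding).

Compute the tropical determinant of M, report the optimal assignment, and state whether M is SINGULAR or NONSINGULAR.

σ = (0, 1, 2, 3): 15 + (-1) + 6 + (-2) = 18
σ = (0, 1, 3, 2): 15 + (-1) + 3 + 27 = 44
σ = (0, 2, 1, 3): 15 + 4 + 30 + (-2) = 47
σ = (0, 2, 3, 1): 15 + 4 + 3 + 22 = 44
σ = (0, 3, 1, 2): 15 + 5 + 30 + 27 = 77
σ = (0, 3, 2, 1): 15 + 5 + 6 + 22 = 48
σ = (1, 0, 2, 3): 7 + 22 + 6 + (-2) = 33
σ = (1, 0, 3, 2): 7 + 22 + 3 + 27 = 59
σ = (1, 2, 0, 3): 7 + 4 + (-4) + (-2) = 5
σ = (1, 2, 3, 0): 7 + 4 + 3 + 2 = 16
σ = (1, 3, 0, 2): 7 + 5 + (-4) + 27 = 35
σ = (1, 3, 2, 0): 7 + 5 + 6 + 2 = 20
σ = (2, 0, 1, 3): 12 + 22 + 30 + (-2) = 62
σ = (2, 0, 3, 1): 12 + 22 + 3 + 22 = 59
σ = (2, 1, 0, 3): 12 + (-1) + (-4) + (-2) = 5
σ = (2, 1, 3, 0): 12 + (-1) + 3 + 2 = 16
σ = (2, 3, 0, 1): 12 + 5 + (-4) + 22 = 35
σ = (2, 3, 1, 0): 12 + 5 + 30 + 2 = 49
σ = (3, 0, 1, 2): 22 + 22 + 30 + 27 = 101
σ = (3, 0, 2, 1): 22 + 22 + 6 + 22 = 72
σ = (3, 1, 0, 2): 22 + (-1) + (-4) + 27 = 44
σ = (3, 1, 2, 0): 22 + (-1) + 6 + 2 = 29
σ = (3, 2, 0, 1): 22 + 4 + (-4) + 22 = 44
σ = (3, 2, 1, 0): 22 + 4 + 30 + 2 = 58
Optimal value attained by: σ = (1, 2, 0, 3).
Answer: det⊕(M) = 5; verdict: SINGULAR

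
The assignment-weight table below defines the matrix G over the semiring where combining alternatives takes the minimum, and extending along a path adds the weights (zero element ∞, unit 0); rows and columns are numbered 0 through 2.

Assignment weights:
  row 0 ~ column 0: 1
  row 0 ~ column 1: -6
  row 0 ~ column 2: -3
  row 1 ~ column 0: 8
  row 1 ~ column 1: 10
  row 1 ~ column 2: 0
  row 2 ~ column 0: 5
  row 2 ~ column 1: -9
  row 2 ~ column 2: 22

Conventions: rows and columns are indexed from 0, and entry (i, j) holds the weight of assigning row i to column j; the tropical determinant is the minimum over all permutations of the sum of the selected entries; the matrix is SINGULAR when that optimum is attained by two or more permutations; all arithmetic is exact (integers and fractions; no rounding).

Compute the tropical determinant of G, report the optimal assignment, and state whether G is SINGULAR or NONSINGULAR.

σ = (0, 1, 2): 1 + 10 + 22 = 33
σ = (0, 2, 1): 1 + 0 + (-9) = -8
σ = (1, 0, 2): (-6) + 8 + 22 = 24
σ = (1, 2, 0): (-6) + 0 + 5 = -1
σ = (2, 0, 1): (-3) + 8 + (-9) = -4
σ = (2, 1, 0): (-3) + 10 + 5 = 12
Optimal value attained by: σ = (0, 2, 1).
Answer: det⊕(G) = -8; verdict: NONSINGULAR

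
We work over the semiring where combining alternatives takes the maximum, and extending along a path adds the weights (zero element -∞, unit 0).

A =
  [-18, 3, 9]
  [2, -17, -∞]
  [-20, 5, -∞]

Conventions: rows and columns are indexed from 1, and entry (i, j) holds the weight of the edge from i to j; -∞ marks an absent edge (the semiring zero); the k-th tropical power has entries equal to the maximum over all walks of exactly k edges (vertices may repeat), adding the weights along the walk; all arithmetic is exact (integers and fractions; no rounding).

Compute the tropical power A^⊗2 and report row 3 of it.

A^⊗2:
  [5, 14, -9]
  [-15, 5, 11]
  [7, -12, -11]
Answer: row 3 of A^⊗2 = [7, -12, -11]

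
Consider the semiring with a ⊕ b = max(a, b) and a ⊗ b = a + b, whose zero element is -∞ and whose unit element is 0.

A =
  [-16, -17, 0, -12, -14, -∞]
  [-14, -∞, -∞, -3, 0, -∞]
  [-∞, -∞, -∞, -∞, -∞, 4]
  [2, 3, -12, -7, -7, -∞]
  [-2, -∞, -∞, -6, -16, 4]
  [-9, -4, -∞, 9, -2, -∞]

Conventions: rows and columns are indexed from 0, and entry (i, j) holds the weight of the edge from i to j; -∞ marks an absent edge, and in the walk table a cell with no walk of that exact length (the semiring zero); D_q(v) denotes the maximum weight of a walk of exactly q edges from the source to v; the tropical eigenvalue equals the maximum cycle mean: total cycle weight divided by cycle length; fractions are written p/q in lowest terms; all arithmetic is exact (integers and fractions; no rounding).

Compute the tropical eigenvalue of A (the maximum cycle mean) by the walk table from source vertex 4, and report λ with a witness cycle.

q=0: [-∞, -∞, -∞, -∞, 0, -∞]
q=1: [-2, -∞, -∞, -6, -16, 4]
q=2: [-4, 0, -2, 13, 2, -12]
q=3: [15, 16, 1, 6, 6, 6]
q=4: [8, 9, 15, 15, 16, 10]
q=5: [17, 18, 8, 19, 9, 20]
q=6: [21, 22, 17, 29, 18, 13]
Optimal cycle mean attained by: cycle 1->4->5->3->1, total 0 + 4 + 9 + 3, length 4.
Answer: λ = 4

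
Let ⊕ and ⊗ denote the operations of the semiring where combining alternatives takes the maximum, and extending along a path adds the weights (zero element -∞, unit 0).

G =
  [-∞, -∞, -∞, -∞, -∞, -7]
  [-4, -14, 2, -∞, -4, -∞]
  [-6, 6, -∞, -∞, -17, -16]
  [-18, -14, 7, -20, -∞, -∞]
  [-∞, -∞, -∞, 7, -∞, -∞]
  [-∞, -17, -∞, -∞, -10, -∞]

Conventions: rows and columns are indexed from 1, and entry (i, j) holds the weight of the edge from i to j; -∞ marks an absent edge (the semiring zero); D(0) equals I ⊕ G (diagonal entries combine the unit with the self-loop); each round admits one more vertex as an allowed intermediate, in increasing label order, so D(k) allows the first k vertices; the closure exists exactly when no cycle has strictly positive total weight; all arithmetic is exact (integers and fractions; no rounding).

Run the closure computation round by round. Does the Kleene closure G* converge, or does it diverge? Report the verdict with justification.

D(0):
  [0, -∞, -∞, -∞, -∞, -7]
  [-4, 0, 2, -∞, -4, -∞]
  [-6, 6, 0, -∞, -17, -16]
  [-18, -14, 7, 0, -∞, -∞]
  [-∞, -∞, -∞, 7, 0, -∞]
  [-∞, -17, -∞, -∞, -10, 0]
D(1):
  [0, -∞, -∞, -∞, -∞, -7]
  [-4, 0, 2, -∞, -4, -11]
  [-6, 6, 0, -∞, -17, -13]
  [-18, -14, 7, 0, -∞, -25]
  [-∞, -∞, -∞, 7, 0, -∞]
  [-∞, -17, -∞, -∞, -10, 0]
Detection: at round 2, diagonal entry (3, 3) turns strictly positive.
Key observation: the cycle 3->2->3 has total weight 6 + 2, which is strictly positive.
Answer: DIVERGES — positive cycle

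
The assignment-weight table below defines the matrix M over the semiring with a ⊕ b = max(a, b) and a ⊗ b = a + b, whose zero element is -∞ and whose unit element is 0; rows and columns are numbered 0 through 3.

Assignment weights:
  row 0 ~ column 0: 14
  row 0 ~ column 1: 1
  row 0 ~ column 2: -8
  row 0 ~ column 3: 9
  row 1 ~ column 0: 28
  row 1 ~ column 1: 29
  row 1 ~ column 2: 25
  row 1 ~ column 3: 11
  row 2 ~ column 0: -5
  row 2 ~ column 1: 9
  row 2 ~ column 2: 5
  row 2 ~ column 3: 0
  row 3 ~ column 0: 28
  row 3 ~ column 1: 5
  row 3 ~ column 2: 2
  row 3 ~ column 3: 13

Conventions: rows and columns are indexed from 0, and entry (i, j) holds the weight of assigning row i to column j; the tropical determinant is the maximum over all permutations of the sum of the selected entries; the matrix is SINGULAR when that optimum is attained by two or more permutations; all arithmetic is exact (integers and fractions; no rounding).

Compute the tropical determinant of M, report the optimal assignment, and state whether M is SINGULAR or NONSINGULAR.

σ = (0, 1, 2, 3): 14 + 29 + 5 + 13 = 61
σ = (0, 1, 3, 2): 14 + 29 + 0 + 2 = 45
σ = (0, 2, 1, 3): 14 + 25 + 9 + 13 = 61
σ = (0, 2, 3, 1): 14 + 25 + 0 + 5 = 44
σ = (0, 3, 1, 2): 14 + 11 + 9 + 2 = 36
σ = (0, 3, 2, 1): 14 + 11 + 5 + 5 = 35
σ = (1, 0, 2, 3): 1 + 28 + 5 + 13 = 47
σ = (1, 0, 3, 2): 1 + 28 + 0 + 2 = 31
σ = (1, 2, 0, 3): 1 + 25 + (-5) + 13 = 34
σ = (1, 2, 3, 0): 1 + 25 + 0 + 28 = 54
σ = (1, 3, 0, 2): 1 + 11 + (-5) + 2 = 9
σ = (1, 3, 2, 0): 1 + 11 + 5 + 28 = 45
σ = (2, 0, 1, 3): (-8) + 28 + 9 + 13 = 42
σ = (2, 0, 3, 1): (-8) + 28 + 0 + 5 = 25
σ = (2, 1, 0, 3): (-8) + 29 + (-5) + 13 = 29
σ = (2, 1, 3, 0): (-8) + 29 + 0 + 28 = 49
σ = (2, 3, 0, 1): (-8) + 11 + (-5) + 5 = 3
σ = (2, 3, 1, 0): (-8) + 11 + 9 + 28 = 40
σ = (3, 0, 1, 2): 9 + 28 + 9 + 2 = 48
σ = (3, 0, 2, 1): 9 + 28 + 5 + 5 = 47
σ = (3, 1, 0, 2): 9 + 29 + (-5) + 2 = 35
σ = (3, 1, 2, 0): 9 + 29 + 5 + 28 = 71
σ = (3, 2, 0, 1): 9 + 25 + (-5) + 5 = 34
σ = (3, 2, 1, 0): 9 + 25 + 9 + 28 = 71
Optimal value attained by: σ = (3, 1, 2, 0).
Answer: det⊕(M) = 71; verdict: SINGULAR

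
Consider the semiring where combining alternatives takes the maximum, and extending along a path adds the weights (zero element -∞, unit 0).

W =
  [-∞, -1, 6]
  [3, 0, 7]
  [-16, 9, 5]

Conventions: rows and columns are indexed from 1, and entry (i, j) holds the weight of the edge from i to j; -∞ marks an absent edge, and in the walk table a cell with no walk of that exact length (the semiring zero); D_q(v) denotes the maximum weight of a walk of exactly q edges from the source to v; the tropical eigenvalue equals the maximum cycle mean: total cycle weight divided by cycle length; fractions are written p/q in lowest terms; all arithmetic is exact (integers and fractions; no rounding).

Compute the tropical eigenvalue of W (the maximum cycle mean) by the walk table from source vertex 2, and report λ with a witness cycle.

q=0: [-∞, 0, -∞]
q=1: [3, 0, 7]
q=2: [3, 16, 12]
q=3: [19, 21, 23]
Optimal cycle mean attained by: cycle 2->3->2, total 7 + 9, length 2.
Answer: λ = 8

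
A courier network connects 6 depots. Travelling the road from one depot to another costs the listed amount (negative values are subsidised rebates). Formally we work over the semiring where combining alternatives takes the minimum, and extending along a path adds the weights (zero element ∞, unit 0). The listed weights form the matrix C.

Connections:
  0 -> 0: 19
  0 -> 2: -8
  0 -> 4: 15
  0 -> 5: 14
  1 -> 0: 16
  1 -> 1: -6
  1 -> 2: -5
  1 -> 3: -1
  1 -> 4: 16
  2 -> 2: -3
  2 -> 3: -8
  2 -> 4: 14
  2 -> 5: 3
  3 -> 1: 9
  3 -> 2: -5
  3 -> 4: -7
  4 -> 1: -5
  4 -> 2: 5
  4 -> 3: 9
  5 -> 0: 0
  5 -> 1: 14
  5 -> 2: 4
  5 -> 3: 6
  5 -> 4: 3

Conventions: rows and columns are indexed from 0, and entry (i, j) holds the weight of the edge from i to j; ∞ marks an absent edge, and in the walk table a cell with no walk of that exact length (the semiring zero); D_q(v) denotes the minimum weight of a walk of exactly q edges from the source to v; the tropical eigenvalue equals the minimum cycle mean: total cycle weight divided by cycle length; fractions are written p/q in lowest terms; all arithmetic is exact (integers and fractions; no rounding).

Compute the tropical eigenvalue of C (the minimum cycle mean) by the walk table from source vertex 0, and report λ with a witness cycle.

q=0: [0, ∞, ∞, ∞, ∞, ∞]
q=1: [19, ∞, -8, ∞, 15, 14]
q=2: [14, 10, -11, -16, 6, -5]
q=3: [-5, -7, -21, -19, -23, -8]
q=4: [-8, -28, -24, -29, -26, -18]
q=5: [-18, -34, -34, -32, -36, -21]
q=6: [-21, -41, -39, -42, -39, -31]
Optimal cycle mean attained by: cycle 2->3->2, total (-8) + (-5), length 2.
Answer: λ = -13/2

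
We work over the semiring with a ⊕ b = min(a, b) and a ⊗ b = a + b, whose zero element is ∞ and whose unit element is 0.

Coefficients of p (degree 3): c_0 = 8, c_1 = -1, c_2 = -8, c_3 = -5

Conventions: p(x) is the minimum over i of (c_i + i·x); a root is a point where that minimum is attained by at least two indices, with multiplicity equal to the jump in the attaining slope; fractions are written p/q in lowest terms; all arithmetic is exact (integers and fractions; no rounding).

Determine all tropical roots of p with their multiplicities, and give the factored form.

hull edge (i=0, c=8) to (i=1, c=-1): slope -9, span 1
hull edge (i=1, c=-1) to (i=2, c=-8): slope -7, span 1
hull edge (i=2, c=-8) to (i=3, c=-5): slope 3, span 1
Factored form: p(x) = -5 ⊗ (x ⊕ (-3)) ⊗ (x ⊕ 7) ⊗ (x ⊕ 9)
Answer: roots = -3 (mult 1), 7 (mult 1), 9 (mult 1)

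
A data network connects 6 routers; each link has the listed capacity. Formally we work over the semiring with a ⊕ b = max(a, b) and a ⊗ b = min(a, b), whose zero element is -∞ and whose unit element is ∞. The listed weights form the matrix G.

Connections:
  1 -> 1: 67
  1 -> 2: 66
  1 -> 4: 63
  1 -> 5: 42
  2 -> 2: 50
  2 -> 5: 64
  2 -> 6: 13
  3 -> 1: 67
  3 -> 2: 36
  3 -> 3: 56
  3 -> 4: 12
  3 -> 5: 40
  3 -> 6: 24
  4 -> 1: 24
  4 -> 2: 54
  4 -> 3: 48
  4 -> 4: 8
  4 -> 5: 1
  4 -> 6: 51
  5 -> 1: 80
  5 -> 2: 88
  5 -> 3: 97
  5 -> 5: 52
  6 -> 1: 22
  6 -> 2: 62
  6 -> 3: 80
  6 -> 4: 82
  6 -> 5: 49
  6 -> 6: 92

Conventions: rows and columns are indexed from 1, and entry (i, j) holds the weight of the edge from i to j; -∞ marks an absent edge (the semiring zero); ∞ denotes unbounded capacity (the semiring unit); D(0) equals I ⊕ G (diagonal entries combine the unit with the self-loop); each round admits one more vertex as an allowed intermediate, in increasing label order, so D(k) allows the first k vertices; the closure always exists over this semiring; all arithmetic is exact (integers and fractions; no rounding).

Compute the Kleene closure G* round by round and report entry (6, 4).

D(0):
  [∞, 66, -∞, 63, 42, -∞]
  [-∞, ∞, -∞, -∞, 64, 13]
  [67, 36, ∞, 12, 40, 24]
  [24, 54, 48, ∞, 1, 51]
  [80, 88, 97, -∞, ∞, -∞]
  [22, 62, 80, 82, 49, ∞]
D(1):
  [∞, 66, -∞, 63, 42, -∞]
  [-∞, ∞, -∞, -∞, 64, 13]
  [67, 66, ∞, 63, 42, 24]
  [24, 54, 48, ∞, 24, 51]
  [80, 88, 97, 63, ∞, -∞]
  [22, 62, 80, 82, 49, ∞]
D(2):
  [∞, 66, -∞, 63, 64, 13]
  [-∞, ∞, -∞, -∞, 64, 13]
  [67, 66, ∞, 63, 64, 24]
  [24, 54, 48, ∞, 54, 51]
  [80, 88, 97, 63, ∞, 13]
  [22, 62, 80, 82, 62, ∞]
D(3):
  [∞, 66, -∞, 63, 64, 13]
  [-∞, ∞, -∞, -∞, 64, 13]
  [67, 66, ∞, 63, 64, 24]
  [48, 54, 48, ∞, 54, 51]
  [80, 88, 97, 63, ∞, 24]
  [67, 66, 80, 82, 64, ∞]
D(4):
  [∞, 66, 48, 63, 64, 51]
  [-∞, ∞, -∞, -∞, 64, 13]
  [67, 66, ∞, 63, 64, 51]
  [48, 54, 48, ∞, 54, 51]
  [80, 88, 97, 63, ∞, 51]
  [67, 66, 80, 82, 64, ∞]
D(5):
  [∞, 66, 64, 63, 64, 51]
  [64, ∞, 64, 63, 64, 51]
  [67, 66, ∞, 63, 64, 51]
  [54, 54, 54, ∞, 54, 51]
  [80, 88, 97, 63, ∞, 51]
  [67, 66, 80, 82, 64, ∞]
D(6):
  [∞, 66, 64, 63, 64, 51]
  [64, ∞, 64, 63, 64, 51]
  [67, 66, ∞, 63, 64, 51]
  [54, 54, 54, ∞, 54, 51]
  [80, 88, 97, 63, ∞, 51]
  [67, 66, 80, 82, 64, ∞]
Answer: G*[6][4] = 82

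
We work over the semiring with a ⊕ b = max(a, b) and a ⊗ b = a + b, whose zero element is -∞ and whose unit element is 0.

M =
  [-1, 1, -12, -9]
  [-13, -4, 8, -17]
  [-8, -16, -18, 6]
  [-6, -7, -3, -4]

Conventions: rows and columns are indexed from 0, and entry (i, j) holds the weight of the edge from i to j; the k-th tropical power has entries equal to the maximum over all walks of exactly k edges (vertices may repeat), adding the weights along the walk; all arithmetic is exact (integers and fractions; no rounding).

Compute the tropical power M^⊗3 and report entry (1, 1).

M^⊗2:
  [-2, 0, 9, -6]
  [0, -8, 4, 14]
  [0, -1, 3, 2]
  [-7, -5, 1, 3]
M^⊗3:
  [1, -1, 8, 15]
  [8, 7, 11, 10]
  [-1, 1, 7, 9]
  [-3, -4, 3, 7]
Key observation: the optimum is the walk 1->2->3->1, with weight 8 + 6 + (-7) = 7.
Optimal value attained by: walk 1->2->3->1.
Answer: (M^⊗3)[1][1] = 7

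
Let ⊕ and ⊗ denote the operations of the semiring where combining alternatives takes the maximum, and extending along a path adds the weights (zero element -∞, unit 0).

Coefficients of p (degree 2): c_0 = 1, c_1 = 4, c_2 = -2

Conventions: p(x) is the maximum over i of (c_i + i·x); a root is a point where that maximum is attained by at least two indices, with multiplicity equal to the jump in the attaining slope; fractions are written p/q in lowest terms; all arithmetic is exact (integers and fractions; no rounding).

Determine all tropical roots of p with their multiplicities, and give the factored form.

hull edge (i=0, c=1) to (i=1, c=4): slope 3, span 1
hull edge (i=1, c=4) to (i=2, c=-2): slope -6, span 1
Factored form: p(x) = -2 ⊗ (x ⊕ (-3)) ⊗ (x ⊕ 6)
Answer: roots = -3 (mult 1), 6 (mult 1)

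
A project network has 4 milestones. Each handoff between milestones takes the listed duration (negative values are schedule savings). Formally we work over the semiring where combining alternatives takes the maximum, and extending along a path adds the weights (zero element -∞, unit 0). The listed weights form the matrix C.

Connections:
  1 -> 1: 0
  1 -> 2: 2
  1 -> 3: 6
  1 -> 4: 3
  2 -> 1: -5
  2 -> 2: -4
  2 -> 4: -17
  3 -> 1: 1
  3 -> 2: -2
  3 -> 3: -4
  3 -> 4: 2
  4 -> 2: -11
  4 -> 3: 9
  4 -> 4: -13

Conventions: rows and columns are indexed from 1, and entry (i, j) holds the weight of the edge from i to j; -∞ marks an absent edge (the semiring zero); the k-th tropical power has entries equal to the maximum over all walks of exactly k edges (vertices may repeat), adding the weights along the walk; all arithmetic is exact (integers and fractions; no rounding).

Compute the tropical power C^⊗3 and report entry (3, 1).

C^⊗2:
  [7, 4, 12, 8]
  [-5, -3, 1, -2]
  [1, 3, 11, 4]
  [10, 7, 5, 11]
C^⊗3:
  [13, 10, 17, 14]
  [2, -1, 7, 3]
  [12, 9, 13, 13]
  [10, 12, 20, 13]
Key observation: the optimum is the walk 3->4->3->1, with weight 2 + 9 + 1 = 12.
Optimal value attained by: walk 3->4->3->1.
Answer: (C^⊗3)[3][1] = 12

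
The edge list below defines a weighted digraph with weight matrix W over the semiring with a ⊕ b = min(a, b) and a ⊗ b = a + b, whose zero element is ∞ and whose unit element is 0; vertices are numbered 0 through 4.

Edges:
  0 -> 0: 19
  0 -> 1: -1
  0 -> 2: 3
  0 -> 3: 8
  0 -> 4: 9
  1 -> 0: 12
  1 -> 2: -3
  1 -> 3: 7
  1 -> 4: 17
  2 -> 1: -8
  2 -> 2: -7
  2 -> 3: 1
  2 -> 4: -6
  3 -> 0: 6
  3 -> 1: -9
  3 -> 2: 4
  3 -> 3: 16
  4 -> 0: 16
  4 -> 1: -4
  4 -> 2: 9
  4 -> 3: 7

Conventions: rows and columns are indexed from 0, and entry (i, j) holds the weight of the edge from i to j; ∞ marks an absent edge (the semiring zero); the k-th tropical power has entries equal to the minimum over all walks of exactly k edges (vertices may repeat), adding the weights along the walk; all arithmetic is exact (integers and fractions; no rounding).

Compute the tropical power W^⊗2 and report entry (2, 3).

W^⊗2:
  [11, -5, -4, 4, -3]
  [13, -11, -10, -2, -9]
  [4, -15, -14, -6, -13]
  [3, -4, -12, -2, -2]
  [8, -2, -7, 3, 3]
Key observation: the optimum is the walk 2->2->3, with weight (-7) + 1 = -6.
Optimal value attained by: walk 2->2->3.
Answer: (W^⊗2)[2][3] = -6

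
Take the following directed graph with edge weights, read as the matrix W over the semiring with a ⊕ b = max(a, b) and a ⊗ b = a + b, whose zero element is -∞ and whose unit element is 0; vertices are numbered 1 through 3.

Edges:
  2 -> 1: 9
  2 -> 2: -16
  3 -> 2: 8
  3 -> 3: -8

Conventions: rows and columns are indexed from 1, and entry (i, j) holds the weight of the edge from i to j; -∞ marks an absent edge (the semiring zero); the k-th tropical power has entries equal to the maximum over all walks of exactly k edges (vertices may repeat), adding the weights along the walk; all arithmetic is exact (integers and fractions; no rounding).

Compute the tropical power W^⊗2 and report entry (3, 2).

W^⊗2:
  [-∞, -∞, -∞]
  [-7, -32, -∞]
  [17, 0, -16]
Key observation: the optimum is the walk 3->3->2, with weight (-8) + 8 = 0.
Optimal value attained by: walk 3->3->2.
Answer: (W^⊗2)[3][2] = 0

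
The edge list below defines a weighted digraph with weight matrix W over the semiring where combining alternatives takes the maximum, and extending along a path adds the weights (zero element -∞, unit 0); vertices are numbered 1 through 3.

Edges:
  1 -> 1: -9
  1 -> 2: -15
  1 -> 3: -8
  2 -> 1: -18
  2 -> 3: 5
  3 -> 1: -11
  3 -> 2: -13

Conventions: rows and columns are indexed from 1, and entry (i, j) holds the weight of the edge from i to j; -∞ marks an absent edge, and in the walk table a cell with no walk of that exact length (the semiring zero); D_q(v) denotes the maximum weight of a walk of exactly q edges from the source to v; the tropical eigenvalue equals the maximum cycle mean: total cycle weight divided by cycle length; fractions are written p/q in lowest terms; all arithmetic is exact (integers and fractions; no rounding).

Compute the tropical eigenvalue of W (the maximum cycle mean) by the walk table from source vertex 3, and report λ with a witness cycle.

q=0: [-∞, -∞, 0]
q=1: [-11, -13, -∞]
q=2: [-20, -26, -8]
q=3: [-19, -21, -21]
Optimal cycle mean attained by: cycle 2->3->2, total 5 + (-13), length 2.
Answer: λ = -4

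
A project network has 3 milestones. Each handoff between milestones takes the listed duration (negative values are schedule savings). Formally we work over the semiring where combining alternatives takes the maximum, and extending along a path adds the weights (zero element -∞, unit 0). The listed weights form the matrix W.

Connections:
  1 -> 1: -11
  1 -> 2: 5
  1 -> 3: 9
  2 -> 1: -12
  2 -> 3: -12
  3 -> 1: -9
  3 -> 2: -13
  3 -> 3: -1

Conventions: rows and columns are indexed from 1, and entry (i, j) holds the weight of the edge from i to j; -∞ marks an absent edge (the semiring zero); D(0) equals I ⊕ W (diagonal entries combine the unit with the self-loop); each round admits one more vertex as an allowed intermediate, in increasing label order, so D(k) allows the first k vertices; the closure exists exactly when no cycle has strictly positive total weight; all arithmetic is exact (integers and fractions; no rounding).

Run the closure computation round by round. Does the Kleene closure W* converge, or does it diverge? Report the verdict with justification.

D(0):
  [0, 5, 9]
  [-12, 0, -12]
  [-9, -13, 0]
D(1):
  [0, 5, 9]
  [-12, 0, -3]
  [-9, -4, 0]
D(2):
  [0, 5, 9]
  [-12, 0, -3]
  [-9, -4, 0]
D(3):
  [0, 5, 9]
  [-12, 0, -3]
  [-9, -4, 0]
Key observation: every diagonal entry stays at the unit through all rounds, so no improving cycle exists.
Answer: CONVERGES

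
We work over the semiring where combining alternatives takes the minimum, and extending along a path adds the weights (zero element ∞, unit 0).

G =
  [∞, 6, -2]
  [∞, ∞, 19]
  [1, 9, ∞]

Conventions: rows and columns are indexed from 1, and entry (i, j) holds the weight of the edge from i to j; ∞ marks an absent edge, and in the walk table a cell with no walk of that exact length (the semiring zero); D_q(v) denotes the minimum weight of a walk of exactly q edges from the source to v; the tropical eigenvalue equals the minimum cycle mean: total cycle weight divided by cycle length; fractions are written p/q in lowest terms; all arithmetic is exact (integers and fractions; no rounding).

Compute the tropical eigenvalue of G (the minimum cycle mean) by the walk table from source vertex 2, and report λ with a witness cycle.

q=0: [∞, 0, ∞]
q=1: [∞, ∞, 19]
q=2: [20, 28, ∞]
q=3: [∞, 26, 18]
Optimal cycle mean attained by: cycle 1->3->1, total (-2) + 1, length 2.
Answer: λ = -1/2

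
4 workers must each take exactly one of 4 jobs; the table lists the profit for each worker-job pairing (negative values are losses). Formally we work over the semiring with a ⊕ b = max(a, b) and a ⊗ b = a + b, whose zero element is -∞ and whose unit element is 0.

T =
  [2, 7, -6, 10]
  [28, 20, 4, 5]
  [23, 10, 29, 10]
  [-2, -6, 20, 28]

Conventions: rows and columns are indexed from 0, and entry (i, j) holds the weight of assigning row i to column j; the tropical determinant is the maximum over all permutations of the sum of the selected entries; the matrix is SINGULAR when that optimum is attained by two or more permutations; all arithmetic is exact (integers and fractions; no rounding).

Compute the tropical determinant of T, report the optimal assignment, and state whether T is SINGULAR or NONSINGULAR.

σ = (0, 1, 2, 3): 2 + 20 + 29 + 28 = 79
σ = (0, 1, 3, 2): 2 + 20 + 10 + 20 = 52
σ = (0, 2, 1, 3): 2 + 4 + 10 + 28 = 44
σ = (0, 2, 3, 1): 2 + 4 + 10 + (-6) = 10
σ = (0, 3, 1, 2): 2 + 5 + 10 + 20 = 37
σ = (0, 3, 2, 1): 2 + 5 + 29 + (-6) = 30
σ = (1, 0, 2, 3): 7 + 28 + 29 + 28 = 92
σ = (1, 0, 3, 2): 7 + 28 + 10 + 20 = 65
σ = (1, 2, 0, 3): 7 + 4 + 23 + 28 = 62
σ = (1, 2, 3, 0): 7 + 4 + 10 + (-2) = 19
σ = (1, 3, 0, 2): 7 + 5 + 23 + 20 = 55
σ = (1, 3, 2, 0): 7 + 5 + 29 + (-2) = 39
σ = (2, 0, 1, 3): (-6) + 28 + 10 + 28 = 60
σ = (2, 0, 3, 1): (-6) + 28 + 10 + (-6) = 26
σ = (2, 1, 0, 3): (-6) + 20 + 23 + 28 = 65
σ = (2, 1, 3, 0): (-6) + 20 + 10 + (-2) = 22
σ = (2, 3, 0, 1): (-6) + 5 + 23 + (-6) = 16
σ = (2, 3, 1, 0): (-6) + 5 + 10 + (-2) = 7
σ = (3, 0, 1, 2): 10 + 28 + 10 + 20 = 68
σ = (3, 0, 2, 1): 10 + 28 + 29 + (-6) = 61
σ = (3, 1, 0, 2): 10 + 20 + 23 + 20 = 73
σ = (3, 1, 2, 0): 10 + 20 + 29 + (-2) = 57
σ = (3, 2, 0, 1): 10 + 4 + 23 + (-6) = 31
σ = (3, 2, 1, 0): 10 + 4 + 10 + (-2) = 22
Optimal value attained by: σ = (1, 0, 2, 3).
Answer: det⊕(T) = 92; verdict: NONSINGULAR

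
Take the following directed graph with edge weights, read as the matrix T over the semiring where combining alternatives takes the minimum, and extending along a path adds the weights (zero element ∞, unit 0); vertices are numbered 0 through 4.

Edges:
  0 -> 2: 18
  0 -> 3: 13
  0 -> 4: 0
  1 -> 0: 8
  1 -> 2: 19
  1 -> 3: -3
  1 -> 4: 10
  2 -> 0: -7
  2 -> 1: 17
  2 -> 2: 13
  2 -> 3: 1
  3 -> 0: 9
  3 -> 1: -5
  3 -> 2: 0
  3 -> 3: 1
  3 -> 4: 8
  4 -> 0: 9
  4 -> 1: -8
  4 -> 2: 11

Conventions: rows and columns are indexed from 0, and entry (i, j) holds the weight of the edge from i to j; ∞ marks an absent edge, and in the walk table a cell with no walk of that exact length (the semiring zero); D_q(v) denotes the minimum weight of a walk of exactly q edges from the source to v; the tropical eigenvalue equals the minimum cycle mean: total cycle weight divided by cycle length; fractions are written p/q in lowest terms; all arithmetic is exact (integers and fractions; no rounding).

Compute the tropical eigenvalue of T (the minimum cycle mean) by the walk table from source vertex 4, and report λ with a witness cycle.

q=0: [∞, ∞, ∞, ∞, 0]
q=1: [9, -8, 11, ∞, ∞]
q=2: [0, 28, 11, -11, 2]
q=3: [-2, -16, -11, -10, -3]
q=4: [-18, -15, -10, -19, -6]
q=5: [-17, -24, -19, -18, -18]
Optimal cycle mean attained by: cycle 1->3->1, total (-3) + (-5), length 2.
Answer: λ = -4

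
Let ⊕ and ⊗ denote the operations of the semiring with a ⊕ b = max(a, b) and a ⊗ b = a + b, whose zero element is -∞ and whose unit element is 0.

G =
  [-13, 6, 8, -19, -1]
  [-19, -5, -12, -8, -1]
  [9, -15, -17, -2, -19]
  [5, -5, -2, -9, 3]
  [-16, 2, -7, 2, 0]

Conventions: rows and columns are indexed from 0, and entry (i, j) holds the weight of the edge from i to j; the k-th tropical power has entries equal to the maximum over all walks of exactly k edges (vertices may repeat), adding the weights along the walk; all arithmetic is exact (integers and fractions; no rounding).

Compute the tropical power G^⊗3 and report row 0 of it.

G^⊗2:
  [17, 1, -5, 6, 5]
  [-3, 1, -8, 1, -1]
  [3, 15, 17, -10, 8]
  [7, 11, 13, 5, 4]
  [7, 2, 0, 2, 5]
G^⊗3:
  [11, 23, 25, 7, 16]
  [6, 3, 5, 1, 4]
  [26, 10, 11, 15, 14]
  [22, 13, 15, 11, 10]
  [9, 13, 15, 7, 6]
Answer: row 0 of G^⊗3 = [11, 23, 25, 7, 16]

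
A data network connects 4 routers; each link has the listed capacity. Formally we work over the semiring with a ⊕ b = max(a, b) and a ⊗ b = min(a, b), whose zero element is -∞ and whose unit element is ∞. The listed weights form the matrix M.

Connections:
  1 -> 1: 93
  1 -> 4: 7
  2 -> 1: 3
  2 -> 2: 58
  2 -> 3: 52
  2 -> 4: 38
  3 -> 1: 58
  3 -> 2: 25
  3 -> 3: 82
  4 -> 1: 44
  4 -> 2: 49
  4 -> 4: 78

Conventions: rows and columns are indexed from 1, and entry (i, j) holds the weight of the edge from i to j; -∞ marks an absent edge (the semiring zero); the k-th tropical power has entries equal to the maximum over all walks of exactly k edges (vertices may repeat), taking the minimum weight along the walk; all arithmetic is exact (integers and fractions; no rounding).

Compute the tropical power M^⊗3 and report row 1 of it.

M^⊗2:
  [93, 7, -∞, 7]
  [52, 58, 52, 38]
  [58, 25, 82, 25]
  [44, 49, 49, 78]
M^⊗3:
  [93, 7, 7, 7]
  [52, 58, 52, 38]
  [58, 25, 82, 25]
  [49, 49, 49, 78]
Answer: row 1 of M^⊗3 = [93, 7, 7, 7]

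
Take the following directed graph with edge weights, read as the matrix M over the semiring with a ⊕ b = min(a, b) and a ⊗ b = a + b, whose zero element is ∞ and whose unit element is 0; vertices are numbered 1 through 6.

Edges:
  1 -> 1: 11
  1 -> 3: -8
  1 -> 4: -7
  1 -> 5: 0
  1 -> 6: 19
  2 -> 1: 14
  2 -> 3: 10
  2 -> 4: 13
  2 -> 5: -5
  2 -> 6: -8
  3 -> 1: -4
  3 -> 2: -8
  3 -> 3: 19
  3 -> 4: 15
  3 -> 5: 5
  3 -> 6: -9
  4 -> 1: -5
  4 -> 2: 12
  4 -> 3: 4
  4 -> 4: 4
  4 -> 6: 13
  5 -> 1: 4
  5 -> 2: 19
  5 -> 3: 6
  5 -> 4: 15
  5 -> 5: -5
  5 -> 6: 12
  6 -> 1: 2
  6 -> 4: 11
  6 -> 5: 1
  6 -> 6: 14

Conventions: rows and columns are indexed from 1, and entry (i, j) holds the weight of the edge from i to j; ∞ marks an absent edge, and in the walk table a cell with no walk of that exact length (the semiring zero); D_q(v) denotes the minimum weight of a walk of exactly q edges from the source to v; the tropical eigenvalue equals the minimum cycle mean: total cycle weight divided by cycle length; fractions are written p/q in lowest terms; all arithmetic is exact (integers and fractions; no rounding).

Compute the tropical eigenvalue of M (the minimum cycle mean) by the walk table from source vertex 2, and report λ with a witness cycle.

q=0: [∞, 0, ∞, ∞, ∞, ∞]
q=1: [14, ∞, 10, 13, -5, -8]
q=2: [-6, 2, 1, 3, -10, 1]
q=3: [-6, -7, -14, -13, -15, -8]
q=4: [-18, -22, -14, -13, -20, -23]
q=5: [-21, -22, -26, -25, -27, -30]
q=6: [-30, -34, -29, -28, -32, -35]
Optimal cycle mean attained by: cycle 1->3->1, total (-8) + (-4), length 2.
Answer: λ = -6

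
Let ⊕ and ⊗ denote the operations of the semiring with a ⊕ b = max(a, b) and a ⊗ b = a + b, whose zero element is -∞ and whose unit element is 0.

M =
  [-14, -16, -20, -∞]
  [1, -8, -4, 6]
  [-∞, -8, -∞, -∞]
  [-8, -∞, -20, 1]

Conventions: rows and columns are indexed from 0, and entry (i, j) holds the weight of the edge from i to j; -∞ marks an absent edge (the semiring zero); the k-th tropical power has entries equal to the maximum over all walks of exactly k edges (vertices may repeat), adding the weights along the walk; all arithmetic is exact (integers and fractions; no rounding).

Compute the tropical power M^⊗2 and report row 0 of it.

M^⊗2:
  [-15, -24, -20, -10]
  [-2, -12, -12, 7]
  [-7, -16, -12, -2]
  [-7, -24, -19, 2]
Answer: row 0 of M^⊗2 = [-15, -24, -20, -10]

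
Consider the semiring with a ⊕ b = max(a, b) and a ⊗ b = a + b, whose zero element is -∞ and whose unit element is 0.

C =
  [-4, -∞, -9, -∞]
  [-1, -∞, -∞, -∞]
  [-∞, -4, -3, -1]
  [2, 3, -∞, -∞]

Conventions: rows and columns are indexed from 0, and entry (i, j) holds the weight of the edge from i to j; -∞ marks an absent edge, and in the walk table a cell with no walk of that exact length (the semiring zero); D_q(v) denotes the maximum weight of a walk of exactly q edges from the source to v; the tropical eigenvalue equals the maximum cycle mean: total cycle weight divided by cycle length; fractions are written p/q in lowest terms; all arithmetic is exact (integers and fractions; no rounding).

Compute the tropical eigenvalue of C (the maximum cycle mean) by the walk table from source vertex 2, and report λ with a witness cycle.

q=0: [-∞, -∞, 0, -∞]
q=1: [-∞, -4, -3, -1]
q=2: [1, 2, -6, -4]
q=3: [1, -1, -8, -7]
q=4: [-2, -4, -8, -9]
Optimal cycle mean attained by: cycle 0->2->3->1->0, total (-9) + (-1) + 3 + (-1), length 4.
Answer: λ = -2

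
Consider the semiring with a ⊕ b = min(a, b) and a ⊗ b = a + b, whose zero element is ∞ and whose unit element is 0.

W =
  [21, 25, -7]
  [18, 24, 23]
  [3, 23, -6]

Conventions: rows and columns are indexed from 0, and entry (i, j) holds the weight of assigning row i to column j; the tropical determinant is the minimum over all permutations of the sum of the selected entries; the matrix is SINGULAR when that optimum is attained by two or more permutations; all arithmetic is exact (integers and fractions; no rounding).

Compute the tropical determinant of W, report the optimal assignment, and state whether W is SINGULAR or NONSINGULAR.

σ = (0, 1, 2): 21 + 24 + (-6) = 39
σ = (0, 2, 1): 21 + 23 + 23 = 67
σ = (1, 0, 2): 25 + 18 + (-6) = 37
σ = (1, 2, 0): 25 + 23 + 3 = 51
σ = (2, 0, 1): (-7) + 18 + 23 = 34
σ = (2, 1, 0): (-7) + 24 + 3 = 20
Optimal value attained by: σ = (2, 1, 0).
Answer: det⊕(W) = 20; verdict: NONSINGULAR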